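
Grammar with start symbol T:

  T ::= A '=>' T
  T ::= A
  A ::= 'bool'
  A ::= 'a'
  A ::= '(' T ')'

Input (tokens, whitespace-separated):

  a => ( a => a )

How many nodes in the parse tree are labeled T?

4

[T [A a] => [T [A ( [T [A a] => [T [A a]]] )]]]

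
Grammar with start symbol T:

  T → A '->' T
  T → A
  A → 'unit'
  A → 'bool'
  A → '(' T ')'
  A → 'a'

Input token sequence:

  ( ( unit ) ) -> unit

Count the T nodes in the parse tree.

[T [A ( [T [A ( [T [A unit]] )]] )] -> [T [A unit]]]

4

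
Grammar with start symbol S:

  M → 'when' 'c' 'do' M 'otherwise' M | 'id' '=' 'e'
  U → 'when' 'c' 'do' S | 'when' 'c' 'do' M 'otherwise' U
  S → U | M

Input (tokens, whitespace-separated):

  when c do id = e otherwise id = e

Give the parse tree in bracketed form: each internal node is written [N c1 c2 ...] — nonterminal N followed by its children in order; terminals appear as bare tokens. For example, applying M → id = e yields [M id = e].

S
M
when c do M otherwise M
when c do id = e otherwise M
when c do id = e otherwise id = e

[S [M when c do [M id = e] otherwise [M id = e]]]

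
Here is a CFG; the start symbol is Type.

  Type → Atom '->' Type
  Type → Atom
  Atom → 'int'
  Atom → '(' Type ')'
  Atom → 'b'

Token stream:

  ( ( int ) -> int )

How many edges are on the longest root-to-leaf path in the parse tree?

6

[Type [Atom ( [Type [Atom ( [Type [Atom int]] )] -> [Type [Atom int]]] )]]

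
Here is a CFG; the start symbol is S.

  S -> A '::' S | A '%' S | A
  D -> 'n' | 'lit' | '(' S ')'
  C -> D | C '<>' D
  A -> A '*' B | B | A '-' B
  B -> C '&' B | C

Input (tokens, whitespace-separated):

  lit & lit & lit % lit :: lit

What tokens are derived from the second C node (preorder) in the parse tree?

lit

[S [A [B [C [D lit]] & [B [C [D lit]] & [B [C [D lit]]]]]] % [S [A [B [C [D lit]]]] :: [S [A [B [C [D lit]]]]]]]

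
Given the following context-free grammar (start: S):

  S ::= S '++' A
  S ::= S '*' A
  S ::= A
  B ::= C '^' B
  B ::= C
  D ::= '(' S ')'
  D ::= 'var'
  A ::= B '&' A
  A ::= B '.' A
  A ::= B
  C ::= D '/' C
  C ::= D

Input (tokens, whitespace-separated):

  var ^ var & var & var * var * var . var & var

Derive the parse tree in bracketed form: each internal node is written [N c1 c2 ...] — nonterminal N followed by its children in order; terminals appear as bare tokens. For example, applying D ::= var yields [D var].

[S [S [S [A [B [C [D var]] ^ [B [C [D var]]]] & [A [B [C [D var]]] & [A [B [C [D var]]]]]]] * [A [B [C [D var]]]]] * [A [B [C [D var]]] . [A [B [C [D var]]] & [A [B [C [D var]]]]]]]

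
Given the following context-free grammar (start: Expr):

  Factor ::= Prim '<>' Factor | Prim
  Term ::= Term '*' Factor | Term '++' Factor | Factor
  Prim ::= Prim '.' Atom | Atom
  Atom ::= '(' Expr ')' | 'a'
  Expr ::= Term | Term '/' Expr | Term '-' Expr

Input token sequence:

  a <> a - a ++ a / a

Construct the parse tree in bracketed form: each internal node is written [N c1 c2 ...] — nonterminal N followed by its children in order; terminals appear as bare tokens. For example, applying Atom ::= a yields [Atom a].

Expr
Term - Expr
Factor - Expr
Prim <> Factor - Expr
Atom <> Factor - Expr
a <> Factor - Expr
a <> Prim - Expr
a <> Atom - Expr
a <> a - Expr
a <> a - Term / Expr
a <> a - Term ++ Factor / Expr
a <> a - Factor ++ Factor / Expr
a <> a - Prim ++ Factor / Expr
a <> a - Atom ++ Factor / Expr
a <> a - a ++ Factor / Expr
a <> a - a ++ Prim / Expr
a <> a - a ++ Atom / Expr
a <> a - a ++ a / Expr
a <> a - a ++ a / Term
a <> a - a ++ a / Factor
a <> a - a ++ a / Prim
a <> a - a ++ a / Atom
a <> a - a ++ a / a

[Expr [Term [Factor [Prim [Atom a]] <> [Factor [Prim [Atom a]]]]] - [Expr [Term [Term [Factor [Prim [Atom a]]]] ++ [Factor [Prim [Atom a]]]] / [Expr [Term [Factor [Prim [Atom a]]]]]]]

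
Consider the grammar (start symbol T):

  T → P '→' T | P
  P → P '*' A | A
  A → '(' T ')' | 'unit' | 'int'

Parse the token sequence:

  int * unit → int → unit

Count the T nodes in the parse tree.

3

[T [P [P [A int]] * [A unit]] → [T [P [A int]] → [T [P [A unit]]]]]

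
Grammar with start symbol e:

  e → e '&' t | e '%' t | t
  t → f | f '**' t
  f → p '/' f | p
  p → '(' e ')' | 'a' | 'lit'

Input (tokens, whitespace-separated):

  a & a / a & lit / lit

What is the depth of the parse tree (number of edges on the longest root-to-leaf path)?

6

[e [e [e [t [f [p a]]]] & [t [f [p a] / [f [p a]]]]] & [t [f [p lit] / [f [p lit]]]]]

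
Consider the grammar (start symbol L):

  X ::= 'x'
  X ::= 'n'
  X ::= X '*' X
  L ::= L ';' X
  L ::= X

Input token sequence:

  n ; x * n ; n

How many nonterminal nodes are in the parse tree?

[L [L [L [X n]] ; [X [X x] * [X n]]] ; [X n]]

8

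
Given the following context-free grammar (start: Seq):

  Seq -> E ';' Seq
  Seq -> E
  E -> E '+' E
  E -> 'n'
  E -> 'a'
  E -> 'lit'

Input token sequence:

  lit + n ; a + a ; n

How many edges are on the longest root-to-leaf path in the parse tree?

[Seq [E [E lit] + [E n]] ; [Seq [E [E a] + [E a]] ; [Seq [E n]]]]

4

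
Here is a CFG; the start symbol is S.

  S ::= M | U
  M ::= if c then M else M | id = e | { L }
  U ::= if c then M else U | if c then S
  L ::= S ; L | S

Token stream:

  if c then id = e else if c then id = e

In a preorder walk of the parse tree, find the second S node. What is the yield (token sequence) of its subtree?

[S [U if c then [M id = e] else [U if c then [S [M id = e]]]]]

id = e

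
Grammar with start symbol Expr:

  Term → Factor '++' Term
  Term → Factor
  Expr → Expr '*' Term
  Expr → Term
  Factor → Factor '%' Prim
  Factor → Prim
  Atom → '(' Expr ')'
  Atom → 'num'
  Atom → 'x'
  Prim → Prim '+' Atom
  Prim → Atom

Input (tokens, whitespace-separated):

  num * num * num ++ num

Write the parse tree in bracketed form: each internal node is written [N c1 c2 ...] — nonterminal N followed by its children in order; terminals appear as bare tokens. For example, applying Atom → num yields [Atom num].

Expr
Expr * Term
Expr * Term * Term
Term * Term * Term
Factor * Term * Term
Prim * Term * Term
Atom * Term * Term
num * Term * Term
num * Factor * Term
num * Prim * Term
num * Atom * Term
num * num * Term
num * num * Factor ++ Term
num * num * Prim ++ Term
num * num * Atom ++ Term
num * num * num ++ Term
num * num * num ++ Factor
num * num * num ++ Prim
num * num * num ++ Atom
num * num * num ++ num

[Expr [Expr [Expr [Term [Factor [Prim [Atom num]]]]] * [Term [Factor [Prim [Atom num]]]]] * [Term [Factor [Prim [Atom num]]] ++ [Term [Factor [Prim [Atom num]]]]]]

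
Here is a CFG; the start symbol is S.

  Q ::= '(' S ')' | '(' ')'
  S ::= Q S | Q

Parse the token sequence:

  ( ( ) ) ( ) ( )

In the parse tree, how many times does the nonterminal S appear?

[S [Q ( [S [Q ( )]] )] [S [Q ( )] [S [Q ( )]]]]

4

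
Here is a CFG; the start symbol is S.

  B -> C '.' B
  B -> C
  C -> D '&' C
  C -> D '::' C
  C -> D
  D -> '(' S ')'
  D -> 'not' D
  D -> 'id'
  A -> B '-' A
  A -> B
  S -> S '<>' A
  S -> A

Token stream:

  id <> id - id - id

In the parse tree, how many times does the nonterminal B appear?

[S [S [A [B [C [D id]]]]] <> [A [B [C [D id]]] - [A [B [C [D id]]] - [A [B [C [D id]]]]]]]

4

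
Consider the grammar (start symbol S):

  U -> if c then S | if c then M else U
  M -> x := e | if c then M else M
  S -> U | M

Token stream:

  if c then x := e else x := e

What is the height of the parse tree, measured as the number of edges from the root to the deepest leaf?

3

[S [M if c then [M x := e] else [M x := e]]]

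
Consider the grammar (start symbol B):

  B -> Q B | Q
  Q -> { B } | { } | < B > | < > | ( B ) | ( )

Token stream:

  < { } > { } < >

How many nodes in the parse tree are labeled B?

[B [Q < [B [Q { }]] >] [B [Q { }] [B [Q < >]]]]

4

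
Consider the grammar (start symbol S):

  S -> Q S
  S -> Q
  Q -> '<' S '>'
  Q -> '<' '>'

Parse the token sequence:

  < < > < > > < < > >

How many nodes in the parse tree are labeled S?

5

[S [Q < [S [Q < >] [S [Q < >]]] >] [S [Q < [S [Q < >]] >]]]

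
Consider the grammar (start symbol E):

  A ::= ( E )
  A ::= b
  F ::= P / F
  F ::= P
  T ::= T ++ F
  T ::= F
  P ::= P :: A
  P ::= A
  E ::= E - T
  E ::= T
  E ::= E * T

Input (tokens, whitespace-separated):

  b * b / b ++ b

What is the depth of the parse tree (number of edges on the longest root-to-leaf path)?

[E [E [T [F [P [A b]]]]] * [T [T [F [P [A b]] / [F [P [A b]]]]] ++ [F [P [A b]]]]]

7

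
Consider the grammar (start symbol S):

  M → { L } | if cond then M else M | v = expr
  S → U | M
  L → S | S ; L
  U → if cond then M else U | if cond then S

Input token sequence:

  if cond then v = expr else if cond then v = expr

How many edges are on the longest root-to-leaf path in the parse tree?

[S [U if cond then [M v = expr] else [U if cond then [S [M v = expr]]]]]

5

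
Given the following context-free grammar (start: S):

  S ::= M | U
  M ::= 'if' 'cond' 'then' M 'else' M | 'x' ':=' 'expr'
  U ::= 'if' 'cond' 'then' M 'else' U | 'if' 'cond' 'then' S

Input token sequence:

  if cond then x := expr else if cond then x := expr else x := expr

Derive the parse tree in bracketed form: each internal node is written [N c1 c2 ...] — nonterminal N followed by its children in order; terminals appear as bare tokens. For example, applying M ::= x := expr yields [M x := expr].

S
M
if cond then M else M
if cond then x := expr else M
if cond then x := expr else if cond then M else M
if cond then x := expr else if cond then x := expr else M
if cond then x := expr else if cond then x := expr else x := expr

[S [M if cond then [M x := expr] else [M if cond then [M x := expr] else [M x := expr]]]]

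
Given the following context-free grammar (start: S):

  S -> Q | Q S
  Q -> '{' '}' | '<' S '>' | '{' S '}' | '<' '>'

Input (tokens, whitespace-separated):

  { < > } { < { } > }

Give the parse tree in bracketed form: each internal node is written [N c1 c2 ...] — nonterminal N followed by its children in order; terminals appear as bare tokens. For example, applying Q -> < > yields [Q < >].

[S [Q { [S [Q < >]] }] [S [Q { [S [Q < [S [Q { }]] >]] }]]]

S
Q S
{ S } S
{ Q } S
{ < > } S
{ < > } Q
{ < > } { S }
{ < > } { Q }
{ < > } { < S > }
{ < > } { < Q > }
{ < > } { < { } > }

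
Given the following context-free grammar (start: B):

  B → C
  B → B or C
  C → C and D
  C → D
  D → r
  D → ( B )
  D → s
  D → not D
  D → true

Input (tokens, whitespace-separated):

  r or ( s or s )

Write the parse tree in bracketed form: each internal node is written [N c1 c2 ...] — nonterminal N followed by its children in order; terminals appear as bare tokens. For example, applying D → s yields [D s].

B
B or C
C or C
D or C
r or C
r or D
r or ( B )
r or ( B or C )
r or ( C or C )
r or ( D or C )
r or ( s or C )
r or ( s or D )
r or ( s or s )

[B [B [C [D r]]] or [C [D ( [B [B [C [D s]]] or [C [D s]]] )]]]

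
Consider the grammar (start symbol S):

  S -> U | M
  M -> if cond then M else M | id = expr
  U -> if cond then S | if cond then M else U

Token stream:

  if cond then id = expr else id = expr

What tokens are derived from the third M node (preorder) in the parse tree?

[S [M if cond then [M id = expr] else [M id = expr]]]

id = expr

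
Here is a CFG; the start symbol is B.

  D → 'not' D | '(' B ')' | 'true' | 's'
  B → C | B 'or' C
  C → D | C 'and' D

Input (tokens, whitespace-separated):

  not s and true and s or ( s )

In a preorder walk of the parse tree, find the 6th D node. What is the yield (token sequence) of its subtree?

s

[B [B [C [C [C [D not [D s]]] and [D true]] and [D s]]] or [C [D ( [B [C [D s]]] )]]]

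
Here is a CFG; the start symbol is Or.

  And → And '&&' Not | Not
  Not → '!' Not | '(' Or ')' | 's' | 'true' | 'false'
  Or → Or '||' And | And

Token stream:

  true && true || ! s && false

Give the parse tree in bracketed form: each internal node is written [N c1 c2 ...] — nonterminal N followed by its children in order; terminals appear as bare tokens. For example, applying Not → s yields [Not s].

[Or [Or [And [And [Not true]] && [Not true]]] || [And [And [Not ! [Not s]]] && [Not false]]]

Or
Or || And
And || And
And && Not || And
Not && Not || And
true && Not || And
true && true || And
true && true || And && Not
true && true || Not && Not
true && true || ! Not && Not
true && true || ! s && Not
true && true || ! s && false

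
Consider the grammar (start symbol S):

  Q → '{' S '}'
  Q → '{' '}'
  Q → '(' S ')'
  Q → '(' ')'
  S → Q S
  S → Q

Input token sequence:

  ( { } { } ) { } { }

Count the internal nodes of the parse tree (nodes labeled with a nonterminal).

10

[S [Q ( [S [Q { }] [S [Q { }]]] )] [S [Q { }] [S [Q { }]]]]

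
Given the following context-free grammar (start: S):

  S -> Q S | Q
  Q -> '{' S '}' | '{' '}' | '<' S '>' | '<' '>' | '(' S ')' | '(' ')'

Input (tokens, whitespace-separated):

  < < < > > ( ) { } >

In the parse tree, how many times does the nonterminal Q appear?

[S [Q < [S [Q < [S [Q < >]] >] [S [Q ( )] [S [Q { }]]]] >]]

5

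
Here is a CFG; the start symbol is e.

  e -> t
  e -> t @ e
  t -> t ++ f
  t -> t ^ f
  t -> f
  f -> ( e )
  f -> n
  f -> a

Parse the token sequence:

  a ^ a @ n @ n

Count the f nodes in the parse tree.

4

[e [t [t [f a]] ^ [f a]] @ [e [t [f n]] @ [e [t [f n]]]]]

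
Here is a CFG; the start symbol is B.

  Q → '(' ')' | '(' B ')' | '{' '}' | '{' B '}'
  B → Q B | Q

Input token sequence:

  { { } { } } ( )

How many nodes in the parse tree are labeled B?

4

[B [Q { [B [Q { }] [B [Q { }]]] }] [B [Q ( )]]]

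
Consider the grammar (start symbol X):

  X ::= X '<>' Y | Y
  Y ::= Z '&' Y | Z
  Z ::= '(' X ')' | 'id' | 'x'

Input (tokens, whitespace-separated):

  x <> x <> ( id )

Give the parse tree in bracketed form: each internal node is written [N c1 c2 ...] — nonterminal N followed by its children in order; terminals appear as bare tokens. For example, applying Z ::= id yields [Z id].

X
X <> Y
X <> Y <> Y
Y <> Y <> Y
Z <> Y <> Y
x <> Y <> Y
x <> Z <> Y
x <> x <> Y
x <> x <> Z
x <> x <> ( X )
x <> x <> ( Y )
x <> x <> ( Z )
x <> x <> ( id )

[X [X [X [Y [Z x]]] <> [Y [Z x]]] <> [Y [Z ( [X [Y [Z id]]] )]]]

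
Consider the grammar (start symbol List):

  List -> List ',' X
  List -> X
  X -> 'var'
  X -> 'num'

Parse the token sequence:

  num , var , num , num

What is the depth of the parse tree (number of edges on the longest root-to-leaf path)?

5

[List [List [List [List [X num]] , [X var]] , [X num]] , [X num]]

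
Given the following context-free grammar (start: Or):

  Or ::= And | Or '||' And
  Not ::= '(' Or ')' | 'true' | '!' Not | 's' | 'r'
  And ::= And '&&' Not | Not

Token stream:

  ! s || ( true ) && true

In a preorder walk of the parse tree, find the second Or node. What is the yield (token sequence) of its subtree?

[Or [Or [And [Not ! [Not s]]]] || [And [And [Not ( [Or [And [Not true]]] )]] && [Not true]]]

! s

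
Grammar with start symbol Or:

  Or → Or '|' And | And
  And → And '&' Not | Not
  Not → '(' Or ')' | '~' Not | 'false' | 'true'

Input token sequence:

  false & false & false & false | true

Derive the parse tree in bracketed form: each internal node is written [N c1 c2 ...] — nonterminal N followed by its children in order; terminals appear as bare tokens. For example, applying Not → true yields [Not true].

Or
Or | And
And | And
And & Not | And
And & Not & Not | And
And & Not & Not & Not | And
Not & Not & Not & Not | And
false & Not & Not & Not | And
false & false & Not & Not | And
false & false & false & Not | And
false & false & false & false | And
false & false & false & false | Not
false & false & false & false | true

[Or [Or [And [And [And [And [Not false]] & [Not false]] & [Not false]] & [Not false]]] | [And [Not true]]]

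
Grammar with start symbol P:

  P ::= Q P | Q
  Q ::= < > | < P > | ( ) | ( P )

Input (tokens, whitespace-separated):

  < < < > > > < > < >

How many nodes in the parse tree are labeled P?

[P [Q < [P [Q < [P [Q < >]] >]] >] [P [Q < >] [P [Q < >]]]]

5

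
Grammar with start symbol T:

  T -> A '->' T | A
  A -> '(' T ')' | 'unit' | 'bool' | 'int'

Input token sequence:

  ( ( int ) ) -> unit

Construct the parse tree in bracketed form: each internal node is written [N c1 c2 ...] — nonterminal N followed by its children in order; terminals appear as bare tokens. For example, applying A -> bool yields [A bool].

[T [A ( [T [A ( [T [A int]] )]] )] -> [T [A unit]]]

T
A -> T
( T ) -> T
( A ) -> T
( ( T ) ) -> T
( ( A ) ) -> T
( ( int ) ) -> T
( ( int ) ) -> A
( ( int ) ) -> unit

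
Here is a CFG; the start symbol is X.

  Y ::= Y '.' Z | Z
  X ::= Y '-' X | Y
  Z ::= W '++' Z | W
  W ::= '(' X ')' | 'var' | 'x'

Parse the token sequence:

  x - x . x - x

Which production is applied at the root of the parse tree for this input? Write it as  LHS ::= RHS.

[X [Y [Z [W x]]] - [X [Y [Y [Z [W x]]] . [Z [W x]]] - [X [Y [Z [W x]]]]]]

X ::= Y '-' X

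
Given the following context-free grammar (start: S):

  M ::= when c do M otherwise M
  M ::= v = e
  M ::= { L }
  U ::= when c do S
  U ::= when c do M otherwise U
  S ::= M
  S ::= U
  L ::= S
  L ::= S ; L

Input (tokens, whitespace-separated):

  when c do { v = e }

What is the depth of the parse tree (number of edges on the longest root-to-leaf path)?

7

[S [U when c do [S [M { [L [S [M v = e]]] }]]]]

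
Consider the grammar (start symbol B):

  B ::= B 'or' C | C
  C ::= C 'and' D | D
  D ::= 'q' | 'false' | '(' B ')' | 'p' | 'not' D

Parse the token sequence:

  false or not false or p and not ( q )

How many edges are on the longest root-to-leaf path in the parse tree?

[B [B [B [C [D false]]] or [C [D not [D false]]]] or [C [C [D p]] and [D not [D ( [B [C [D q]]] )]]]]

7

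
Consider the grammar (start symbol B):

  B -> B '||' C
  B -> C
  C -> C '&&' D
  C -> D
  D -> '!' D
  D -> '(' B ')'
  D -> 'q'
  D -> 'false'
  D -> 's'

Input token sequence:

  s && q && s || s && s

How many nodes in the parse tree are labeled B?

2

[B [B [C [C [C [D s]] && [D q]] && [D s]]] || [C [C [D s]] && [D s]]]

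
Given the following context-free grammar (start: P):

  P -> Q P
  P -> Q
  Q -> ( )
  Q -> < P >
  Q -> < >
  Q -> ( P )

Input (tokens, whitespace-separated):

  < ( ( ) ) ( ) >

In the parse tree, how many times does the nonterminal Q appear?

[P [Q < [P [Q ( [P [Q ( )]] )] [P [Q ( )]]] >]]

4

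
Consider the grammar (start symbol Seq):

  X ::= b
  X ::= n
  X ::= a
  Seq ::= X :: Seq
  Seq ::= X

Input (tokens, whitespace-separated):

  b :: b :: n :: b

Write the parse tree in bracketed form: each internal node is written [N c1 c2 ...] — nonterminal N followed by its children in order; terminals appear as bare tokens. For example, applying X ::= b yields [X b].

[Seq [X b] :: [Seq [X b] :: [Seq [X n] :: [Seq [X b]]]]]

Seq
X :: Seq
b :: Seq
b :: X :: Seq
b :: b :: Seq
b :: b :: X :: Seq
b :: b :: n :: Seq
b :: b :: n :: X
b :: b :: n :: b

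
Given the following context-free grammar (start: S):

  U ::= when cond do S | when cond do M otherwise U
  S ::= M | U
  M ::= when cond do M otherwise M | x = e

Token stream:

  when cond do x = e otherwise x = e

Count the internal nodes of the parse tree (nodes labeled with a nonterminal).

[S [M when cond do [M x = e] otherwise [M x = e]]]

4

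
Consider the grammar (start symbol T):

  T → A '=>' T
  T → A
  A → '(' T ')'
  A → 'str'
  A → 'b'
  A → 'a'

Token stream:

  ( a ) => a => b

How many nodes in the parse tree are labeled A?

4

[T [A ( [T [A a]] )] => [T [A a] => [T [A b]]]]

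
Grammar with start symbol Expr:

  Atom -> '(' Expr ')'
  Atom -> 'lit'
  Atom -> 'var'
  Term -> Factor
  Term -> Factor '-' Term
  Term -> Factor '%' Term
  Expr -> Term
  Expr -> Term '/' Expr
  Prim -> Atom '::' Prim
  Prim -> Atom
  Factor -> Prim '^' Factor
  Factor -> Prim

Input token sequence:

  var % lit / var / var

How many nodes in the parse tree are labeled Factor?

4

[Expr [Term [Factor [Prim [Atom var]]] % [Term [Factor [Prim [Atom lit]]]]] / [Expr [Term [Factor [Prim [Atom var]]]] / [Expr [Term [Factor [Prim [Atom var]]]]]]]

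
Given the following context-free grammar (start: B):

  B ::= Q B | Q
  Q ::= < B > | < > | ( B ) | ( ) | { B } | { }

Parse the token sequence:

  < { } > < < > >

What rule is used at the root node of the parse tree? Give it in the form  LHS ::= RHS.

B ::= Q B

[B [Q < [B [Q { }]] >] [B [Q < [B [Q < >]] >]]]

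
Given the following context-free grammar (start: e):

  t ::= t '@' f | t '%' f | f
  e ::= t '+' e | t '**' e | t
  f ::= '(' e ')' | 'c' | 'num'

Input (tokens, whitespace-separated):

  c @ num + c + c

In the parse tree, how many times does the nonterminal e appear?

3

[e [t [t [f c]] @ [f num]] + [e [t [f c]] + [e [t [f c]]]]]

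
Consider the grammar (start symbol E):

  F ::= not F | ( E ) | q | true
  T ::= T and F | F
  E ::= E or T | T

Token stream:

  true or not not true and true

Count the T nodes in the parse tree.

3

[E [E [T [F true]]] or [T [T [F not [F not [F true]]]] and [F true]]]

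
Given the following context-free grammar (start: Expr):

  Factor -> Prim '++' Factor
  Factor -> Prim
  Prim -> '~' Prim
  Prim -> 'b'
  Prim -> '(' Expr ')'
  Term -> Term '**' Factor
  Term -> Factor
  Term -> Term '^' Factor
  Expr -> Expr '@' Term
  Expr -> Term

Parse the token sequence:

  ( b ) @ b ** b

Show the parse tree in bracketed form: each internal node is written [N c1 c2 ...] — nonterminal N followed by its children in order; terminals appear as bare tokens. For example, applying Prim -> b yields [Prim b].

[Expr [Expr [Term [Factor [Prim ( [Expr [Term [Factor [Prim b]]]] )]]]] @ [Term [Term [Factor [Prim b]]] ** [Factor [Prim b]]]]

Expr
Expr @ Term
Term @ Term
Factor @ Term
Prim @ Term
( Expr ) @ Term
( Term ) @ Term
( Factor ) @ Term
( Prim ) @ Term
( b ) @ Term
( b ) @ Term ** Factor
( b ) @ Factor ** Factor
( b ) @ Prim ** Factor
( b ) @ b ** Factor
( b ) @ b ** Prim
( b ) @ b ** b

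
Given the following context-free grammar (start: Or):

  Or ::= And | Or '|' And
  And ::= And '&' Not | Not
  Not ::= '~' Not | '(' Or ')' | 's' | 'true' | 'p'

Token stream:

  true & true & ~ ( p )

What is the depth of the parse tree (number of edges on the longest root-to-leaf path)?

[Or [And [And [And [Not true]] & [Not true]] & [Not ~ [Not ( [Or [And [Not p]]] )]]]]

7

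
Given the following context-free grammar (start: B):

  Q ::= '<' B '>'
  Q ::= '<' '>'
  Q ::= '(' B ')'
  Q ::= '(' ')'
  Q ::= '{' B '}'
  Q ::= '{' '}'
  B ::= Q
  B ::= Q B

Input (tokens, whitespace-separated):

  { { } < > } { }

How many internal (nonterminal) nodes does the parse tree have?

8

[B [Q { [B [Q { }] [B [Q < >]]] }] [B [Q { }]]]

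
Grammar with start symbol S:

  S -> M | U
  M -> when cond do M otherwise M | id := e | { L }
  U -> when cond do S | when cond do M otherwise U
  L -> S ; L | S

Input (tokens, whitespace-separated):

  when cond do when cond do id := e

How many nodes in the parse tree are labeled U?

2

[S [U when cond do [S [U when cond do [S [M id := e]]]]]]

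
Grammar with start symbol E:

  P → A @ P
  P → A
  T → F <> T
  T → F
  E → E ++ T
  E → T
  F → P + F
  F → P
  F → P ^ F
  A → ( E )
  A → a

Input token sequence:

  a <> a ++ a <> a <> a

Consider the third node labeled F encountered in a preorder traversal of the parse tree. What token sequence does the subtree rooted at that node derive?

a

[E [E [T [F [P [A a]]] <> [T [F [P [A a]]]]]] ++ [T [F [P [A a]]] <> [T [F [P [A a]]] <> [T [F [P [A a]]]]]]]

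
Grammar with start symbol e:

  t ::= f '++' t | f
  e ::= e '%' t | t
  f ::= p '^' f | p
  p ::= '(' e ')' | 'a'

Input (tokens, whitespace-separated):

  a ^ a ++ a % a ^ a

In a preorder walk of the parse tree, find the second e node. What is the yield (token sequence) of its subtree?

[e [e [t [f [p a] ^ [f [p a]]] ++ [t [f [p a]]]]] % [t [f [p a] ^ [f [p a]]]]]

a ^ a ++ a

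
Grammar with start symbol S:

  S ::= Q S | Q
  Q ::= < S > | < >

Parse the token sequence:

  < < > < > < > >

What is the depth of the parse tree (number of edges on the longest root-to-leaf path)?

[S [Q < [S [Q < >] [S [Q < >] [S [Q < >]]]] >]]

6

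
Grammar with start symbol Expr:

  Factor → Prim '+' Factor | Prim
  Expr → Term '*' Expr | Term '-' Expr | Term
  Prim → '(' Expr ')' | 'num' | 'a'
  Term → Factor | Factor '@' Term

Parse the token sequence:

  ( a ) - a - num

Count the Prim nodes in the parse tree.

4

[Expr [Term [Factor [Prim ( [Expr [Term [Factor [Prim a]]]] )]]] - [Expr [Term [Factor [Prim a]]] - [Expr [Term [Factor [Prim num]]]]]]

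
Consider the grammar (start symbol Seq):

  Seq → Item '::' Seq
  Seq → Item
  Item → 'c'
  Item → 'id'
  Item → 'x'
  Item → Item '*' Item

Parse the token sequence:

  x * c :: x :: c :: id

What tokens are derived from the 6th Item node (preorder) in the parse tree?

id

[Seq [Item [Item x] * [Item c]] :: [Seq [Item x] :: [Seq [Item c] :: [Seq [Item id]]]]]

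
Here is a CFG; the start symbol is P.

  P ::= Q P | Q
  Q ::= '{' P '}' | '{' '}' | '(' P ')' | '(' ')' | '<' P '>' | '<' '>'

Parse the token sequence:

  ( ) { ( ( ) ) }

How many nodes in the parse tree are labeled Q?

4

[P [Q ( )] [P [Q { [P [Q ( [P [Q ( )]] )]] }]]]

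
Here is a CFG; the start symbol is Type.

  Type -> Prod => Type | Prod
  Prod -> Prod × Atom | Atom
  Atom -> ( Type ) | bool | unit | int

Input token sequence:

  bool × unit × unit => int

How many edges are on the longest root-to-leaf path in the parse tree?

[Type [Prod [Prod [Prod [Atom bool]] × [Atom unit]] × [Atom unit]] => [Type [Prod [Atom int]]]]

5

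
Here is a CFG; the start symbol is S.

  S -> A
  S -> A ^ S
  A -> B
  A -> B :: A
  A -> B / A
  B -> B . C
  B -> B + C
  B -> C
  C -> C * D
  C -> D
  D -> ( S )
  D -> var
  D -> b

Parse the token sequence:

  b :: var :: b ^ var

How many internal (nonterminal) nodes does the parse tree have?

[S [A [B [C [D b]]] :: [A [B [C [D var]]] :: [A [B [C [D b]]]]]] ^ [S [A [B [C [D var]]]]]]

18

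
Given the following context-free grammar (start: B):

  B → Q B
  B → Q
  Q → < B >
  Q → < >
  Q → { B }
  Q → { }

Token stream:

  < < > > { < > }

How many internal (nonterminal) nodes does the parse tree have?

8

[B [Q < [B [Q < >]] >] [B [Q { [B [Q < >]] }]]]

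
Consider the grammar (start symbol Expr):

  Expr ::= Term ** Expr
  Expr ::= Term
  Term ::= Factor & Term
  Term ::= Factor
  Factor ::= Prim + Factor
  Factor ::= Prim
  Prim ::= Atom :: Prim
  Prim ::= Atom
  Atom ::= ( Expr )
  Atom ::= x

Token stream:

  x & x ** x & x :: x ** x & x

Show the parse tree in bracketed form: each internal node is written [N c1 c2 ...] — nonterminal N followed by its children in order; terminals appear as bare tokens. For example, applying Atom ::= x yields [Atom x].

[Expr [Term [Factor [Prim [Atom x]]] & [Term [Factor [Prim [Atom x]]]]] ** [Expr [Term [Factor [Prim [Atom x]]] & [Term [Factor [Prim [Atom x] :: [Prim [Atom x]]]]]] ** [Expr [Term [Factor [Prim [Atom x]]] & [Term [Factor [Prim [Atom x]]]]]]]]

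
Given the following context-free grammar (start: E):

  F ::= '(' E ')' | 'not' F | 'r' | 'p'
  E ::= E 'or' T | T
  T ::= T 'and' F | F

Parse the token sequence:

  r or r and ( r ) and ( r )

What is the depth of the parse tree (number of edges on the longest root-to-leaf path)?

[E [E [T [F r]]] or [T [T [T [F r]] and [F ( [E [T [F r]]] )]] and [F ( [E [T [F r]]] )]]]

7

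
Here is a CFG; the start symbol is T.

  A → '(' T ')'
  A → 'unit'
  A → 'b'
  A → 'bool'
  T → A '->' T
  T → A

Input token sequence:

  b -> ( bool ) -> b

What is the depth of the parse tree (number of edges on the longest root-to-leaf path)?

[T [A b] -> [T [A ( [T [A bool]] )] -> [T [A b]]]]

5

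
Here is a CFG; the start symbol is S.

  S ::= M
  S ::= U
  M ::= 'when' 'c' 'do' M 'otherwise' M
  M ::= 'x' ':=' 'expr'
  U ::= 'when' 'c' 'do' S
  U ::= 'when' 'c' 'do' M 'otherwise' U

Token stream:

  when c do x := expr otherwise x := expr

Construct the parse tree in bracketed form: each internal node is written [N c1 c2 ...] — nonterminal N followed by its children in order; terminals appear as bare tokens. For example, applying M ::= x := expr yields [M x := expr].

S
M
when c do M otherwise M
when c do x := expr otherwise M
when c do x := expr otherwise x := expr

[S [M when c do [M x := expr] otherwise [M x := expr]]]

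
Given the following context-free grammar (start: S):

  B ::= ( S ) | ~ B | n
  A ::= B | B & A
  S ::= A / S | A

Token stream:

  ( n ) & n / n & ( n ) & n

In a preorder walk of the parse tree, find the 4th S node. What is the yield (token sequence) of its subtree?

[S [A [B ( [S [A [B n]]] )] & [A [B n]]] / [S [A [B n] & [A [B ( [S [A [B n]]] )] & [A [B n]]]]]]

n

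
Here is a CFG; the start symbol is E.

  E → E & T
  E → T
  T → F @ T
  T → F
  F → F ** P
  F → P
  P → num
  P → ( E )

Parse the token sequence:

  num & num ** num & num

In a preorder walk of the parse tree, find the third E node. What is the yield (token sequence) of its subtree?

num

[E [E [E [T [F [P num]]]] & [T [F [F [P num]] ** [P num]]]] & [T [F [P num]]]]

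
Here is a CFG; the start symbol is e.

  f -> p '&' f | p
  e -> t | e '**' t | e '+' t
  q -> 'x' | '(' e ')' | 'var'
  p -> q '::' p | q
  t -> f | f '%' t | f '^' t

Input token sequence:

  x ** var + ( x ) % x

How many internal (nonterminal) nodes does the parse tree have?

24

[e [e [e [t [f [p [q x]]]]] ** [t [f [p [q var]]]]] + [t [f [p [q ( [e [t [f [p [q x]]]]] )]]] % [t [f [p [q x]]]]]]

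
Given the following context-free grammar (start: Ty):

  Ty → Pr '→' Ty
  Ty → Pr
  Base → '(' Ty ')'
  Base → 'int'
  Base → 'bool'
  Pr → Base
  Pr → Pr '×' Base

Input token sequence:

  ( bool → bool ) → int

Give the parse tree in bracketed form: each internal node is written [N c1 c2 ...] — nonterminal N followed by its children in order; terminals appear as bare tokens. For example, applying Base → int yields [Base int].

Ty
Pr → Ty
Base → Ty
( Ty ) → Ty
( Pr → Ty ) → Ty
( Base → Ty ) → Ty
( bool → Ty ) → Ty
( bool → Pr ) → Ty
( bool → Base ) → Ty
( bool → bool ) → Ty
( bool → bool ) → Pr
( bool → bool ) → Base
( bool → bool ) → int

[Ty [Pr [Base ( [Ty [Pr [Base bool]] → [Ty [Pr [Base bool]]]] )]] → [Ty [Pr [Base int]]]]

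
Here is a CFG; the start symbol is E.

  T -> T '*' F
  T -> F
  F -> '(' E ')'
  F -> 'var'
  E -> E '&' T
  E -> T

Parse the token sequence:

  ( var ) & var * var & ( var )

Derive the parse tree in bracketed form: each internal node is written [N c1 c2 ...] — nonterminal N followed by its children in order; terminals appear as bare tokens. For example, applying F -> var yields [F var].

[E [E [E [T [F ( [E [T [F var]]] )]]] & [T [T [F var]] * [F var]]] & [T [F ( [E [T [F var]]] )]]]

E
E & T
E & T & T
T & T & T
F & T & T
( E ) & T & T
( T ) & T & T
( F ) & T & T
( var ) & T & T
( var ) & T * F & T
( var ) & F * F & T
( var ) & var * F & T
( var ) & var * var & T
( var ) & var * var & F
( var ) & var * var & ( E )
( var ) & var * var & ( T )
( var ) & var * var & ( F )
( var ) & var * var & ( var )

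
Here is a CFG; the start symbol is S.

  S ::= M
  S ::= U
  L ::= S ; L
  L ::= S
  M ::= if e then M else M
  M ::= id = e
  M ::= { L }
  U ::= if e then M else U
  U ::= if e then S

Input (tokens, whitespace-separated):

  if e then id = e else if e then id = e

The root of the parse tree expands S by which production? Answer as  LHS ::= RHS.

S ::= U

[S [U if e then [M id = e] else [U if e then [S [M id = e]]]]]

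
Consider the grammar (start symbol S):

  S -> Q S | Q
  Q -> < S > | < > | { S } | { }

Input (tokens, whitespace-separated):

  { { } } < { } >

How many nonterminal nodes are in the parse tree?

[S [Q { [S [Q { }]] }] [S [Q < [S [Q { }]] >]]]

8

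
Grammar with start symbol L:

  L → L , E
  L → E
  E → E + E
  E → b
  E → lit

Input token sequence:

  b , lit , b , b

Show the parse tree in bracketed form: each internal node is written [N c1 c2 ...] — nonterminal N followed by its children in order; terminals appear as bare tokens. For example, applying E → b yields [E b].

L
L , E
L , E , E
L , E , E , E
E , E , E , E
b , E , E , E
b , lit , E , E
b , lit , b , E
b , lit , b , b

[L [L [L [L [E b]] , [E lit]] , [E b]] , [E b]]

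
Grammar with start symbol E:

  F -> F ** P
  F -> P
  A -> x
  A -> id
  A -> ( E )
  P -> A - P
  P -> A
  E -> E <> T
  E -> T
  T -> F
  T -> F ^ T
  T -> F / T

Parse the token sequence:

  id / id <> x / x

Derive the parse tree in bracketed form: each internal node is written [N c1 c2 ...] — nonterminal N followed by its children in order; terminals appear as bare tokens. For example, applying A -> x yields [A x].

E
E <> T
T <> T
F / T <> T
P / T <> T
A / T <> T
id / T <> T
id / F <> T
id / P <> T
id / A <> T
id / id <> T
id / id <> F / T
id / id <> P / T
id / id <> A / T
id / id <> x / T
id / id <> x / F
id / id <> x / P
id / id <> x / A
id / id <> x / x

[E [E [T [F [P [A id]]] / [T [F [P [A id]]]]]] <> [T [F [P [A x]]] / [T [F [P [A x]]]]]]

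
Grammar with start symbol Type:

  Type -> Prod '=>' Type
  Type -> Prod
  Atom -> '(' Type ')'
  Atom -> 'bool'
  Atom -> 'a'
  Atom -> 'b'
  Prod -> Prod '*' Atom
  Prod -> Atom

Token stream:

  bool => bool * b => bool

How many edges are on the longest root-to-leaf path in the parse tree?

[Type [Prod [Atom bool]] => [Type [Prod [Prod [Atom bool]] * [Atom b]] => [Type [Prod [Atom bool]]]]]

5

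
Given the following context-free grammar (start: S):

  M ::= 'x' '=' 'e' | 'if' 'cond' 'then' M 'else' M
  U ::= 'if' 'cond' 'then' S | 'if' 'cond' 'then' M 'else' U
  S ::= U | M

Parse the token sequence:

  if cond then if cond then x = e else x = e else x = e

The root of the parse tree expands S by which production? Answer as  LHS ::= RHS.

S ::= M

[S [M if cond then [M if cond then [M x = e] else [M x = e]] else [M x = e]]]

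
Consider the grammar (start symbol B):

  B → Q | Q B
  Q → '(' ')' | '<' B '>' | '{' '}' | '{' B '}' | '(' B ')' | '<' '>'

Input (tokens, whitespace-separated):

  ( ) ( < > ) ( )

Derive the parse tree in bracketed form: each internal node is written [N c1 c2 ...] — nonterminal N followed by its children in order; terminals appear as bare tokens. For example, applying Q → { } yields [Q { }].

[B [Q ( )] [B [Q ( [B [Q < >]] )] [B [Q ( )]]]]

B
Q B
( ) B
( ) Q B
( ) ( B ) B
( ) ( Q ) B
( ) ( < > ) B
( ) ( < > ) Q
( ) ( < > ) ( )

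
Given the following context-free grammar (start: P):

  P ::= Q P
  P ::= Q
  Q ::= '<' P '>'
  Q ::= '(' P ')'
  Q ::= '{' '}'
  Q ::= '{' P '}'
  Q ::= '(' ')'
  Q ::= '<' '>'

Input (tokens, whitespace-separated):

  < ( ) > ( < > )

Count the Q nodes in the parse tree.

4

[P [Q < [P [Q ( )]] >] [P [Q ( [P [Q < >]] )]]]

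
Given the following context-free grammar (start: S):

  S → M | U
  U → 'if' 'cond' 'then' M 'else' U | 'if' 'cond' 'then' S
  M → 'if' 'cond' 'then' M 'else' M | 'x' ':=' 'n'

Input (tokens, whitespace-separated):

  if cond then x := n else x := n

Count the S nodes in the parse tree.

[S [M if cond then [M x := n] else [M x := n]]]

1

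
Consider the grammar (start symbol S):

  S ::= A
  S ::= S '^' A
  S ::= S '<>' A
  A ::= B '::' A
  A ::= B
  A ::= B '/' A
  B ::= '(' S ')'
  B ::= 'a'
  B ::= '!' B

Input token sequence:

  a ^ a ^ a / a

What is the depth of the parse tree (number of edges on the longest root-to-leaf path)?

[S [S [S [A [B a]]] ^ [A [B a]]] ^ [A [B a] / [A [B a]]]]

5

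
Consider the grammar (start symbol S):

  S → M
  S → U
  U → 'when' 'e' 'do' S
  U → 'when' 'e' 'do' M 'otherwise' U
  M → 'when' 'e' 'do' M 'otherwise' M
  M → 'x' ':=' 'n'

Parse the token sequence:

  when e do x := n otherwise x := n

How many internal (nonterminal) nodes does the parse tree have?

[S [M when e do [M x := n] otherwise [M x := n]]]

4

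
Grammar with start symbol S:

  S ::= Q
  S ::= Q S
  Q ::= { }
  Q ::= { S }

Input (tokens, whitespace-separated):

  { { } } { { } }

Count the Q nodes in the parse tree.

4

[S [Q { [S [Q { }]] }] [S [Q { [S [Q { }]] }]]]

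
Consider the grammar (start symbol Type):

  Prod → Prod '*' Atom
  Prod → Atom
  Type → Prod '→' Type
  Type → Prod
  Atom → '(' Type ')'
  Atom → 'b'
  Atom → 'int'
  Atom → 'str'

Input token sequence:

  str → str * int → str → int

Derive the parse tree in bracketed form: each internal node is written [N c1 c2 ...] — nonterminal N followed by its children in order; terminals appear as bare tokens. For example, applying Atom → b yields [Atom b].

[Type [Prod [Atom str]] → [Type [Prod [Prod [Atom str]] * [Atom int]] → [Type [Prod [Atom str]] → [Type [Prod [Atom int]]]]]]

Type
Prod → Type
Atom → Type
str → Type
str → Prod → Type
str → Prod * Atom → Type
str → Atom * Atom → Type
str → str * Atom → Type
str → str * int → Type
str → str * int → Prod → Type
str → str * int → Atom → Type
str → str * int → str → Type
str → str * int → str → Prod
str → str * int → str → Atom
str → str * int → str → int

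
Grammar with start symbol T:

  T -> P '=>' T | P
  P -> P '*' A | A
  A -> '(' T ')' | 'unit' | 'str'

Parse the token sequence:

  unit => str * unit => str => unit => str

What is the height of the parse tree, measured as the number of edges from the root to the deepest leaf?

7

[T [P [A unit]] => [T [P [P [A str]] * [A unit]] => [T [P [A str]] => [T [P [A unit]] => [T [P [A str]]]]]]]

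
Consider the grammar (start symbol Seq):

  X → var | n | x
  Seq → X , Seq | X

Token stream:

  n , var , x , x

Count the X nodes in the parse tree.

4

[Seq [X n] , [Seq [X var] , [Seq [X x] , [Seq [X x]]]]]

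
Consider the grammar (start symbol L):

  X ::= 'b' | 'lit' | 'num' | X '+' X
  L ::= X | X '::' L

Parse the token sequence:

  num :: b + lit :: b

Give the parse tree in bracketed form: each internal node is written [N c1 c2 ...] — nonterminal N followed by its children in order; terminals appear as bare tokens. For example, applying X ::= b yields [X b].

[L [X num] :: [L [X [X b] + [X lit]] :: [L [X b]]]]

L
X :: L
num :: L
num :: X :: L
num :: X + X :: L
num :: b + X :: L
num :: b + lit :: L
num :: b + lit :: X
num :: b + lit :: b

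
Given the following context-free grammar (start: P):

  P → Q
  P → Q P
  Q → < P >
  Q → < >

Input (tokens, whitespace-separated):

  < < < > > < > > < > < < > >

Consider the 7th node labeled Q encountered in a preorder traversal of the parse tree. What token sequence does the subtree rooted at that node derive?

[P [Q < [P [Q < [P [Q < >]] >] [P [Q < >]]] >] [P [Q < >] [P [Q < [P [Q < >]] >]]]]

< >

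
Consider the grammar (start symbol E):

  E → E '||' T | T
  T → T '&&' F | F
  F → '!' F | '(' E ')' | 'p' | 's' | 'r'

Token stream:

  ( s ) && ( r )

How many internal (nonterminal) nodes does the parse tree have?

11

[E [T [T [F ( [E [T [F s]]] )]] && [F ( [E [T [F r]]] )]]]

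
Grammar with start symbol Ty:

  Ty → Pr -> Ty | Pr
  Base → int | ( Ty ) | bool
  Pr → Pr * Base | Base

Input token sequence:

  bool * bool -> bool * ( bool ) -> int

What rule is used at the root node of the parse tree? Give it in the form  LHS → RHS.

Ty → Pr -> Ty

[Ty [Pr [Pr [Base bool]] * [Base bool]] -> [Ty [Pr [Pr [Base bool]] * [Base ( [Ty [Pr [Base bool]]] )]] -> [Ty [Pr [Base int]]]]]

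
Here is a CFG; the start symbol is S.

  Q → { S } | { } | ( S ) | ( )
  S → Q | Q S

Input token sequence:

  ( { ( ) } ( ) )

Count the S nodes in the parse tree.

4

[S [Q ( [S [Q { [S [Q ( )]] }] [S [Q ( )]]] )]]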